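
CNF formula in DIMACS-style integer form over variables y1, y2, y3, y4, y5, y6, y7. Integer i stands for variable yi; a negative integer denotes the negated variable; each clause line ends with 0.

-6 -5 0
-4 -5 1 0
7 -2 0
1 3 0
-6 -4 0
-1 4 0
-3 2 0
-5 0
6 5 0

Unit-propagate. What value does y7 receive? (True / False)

True

Unit clause (NOT y5) sets y5 = False.
(y5 OR y6): since y5 = False, the clause reduces to (y6). y6 = True.
In (NOT y6 OR NOT y4), NOT y6 is now false; NOT y4 must hold, so y4 = False.
From (NOT y1 OR y4) and y4 = False: y1 = False.
From (y3 OR y1) and y1 = False: y3 = True.
In (NOT y3 OR y2), NOT y3 is now false; y2 must hold, so y2 = True.
In (y7 OR NOT y2), NOT y2 is now false; y7 must hold, so y7 = True.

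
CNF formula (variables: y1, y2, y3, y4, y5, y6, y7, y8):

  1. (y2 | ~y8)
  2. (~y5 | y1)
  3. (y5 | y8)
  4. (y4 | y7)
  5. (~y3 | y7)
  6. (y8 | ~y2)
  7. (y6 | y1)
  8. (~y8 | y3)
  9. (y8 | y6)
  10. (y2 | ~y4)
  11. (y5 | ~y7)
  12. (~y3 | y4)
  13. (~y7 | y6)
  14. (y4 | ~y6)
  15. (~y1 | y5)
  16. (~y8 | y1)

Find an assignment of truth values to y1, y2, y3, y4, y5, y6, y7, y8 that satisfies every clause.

y1=1  y2=1  y3=1  y4=1  y5=1  y6=1  y7=1  y8=1

Check each clause:
  1. (y2 | ~y8) — y2 is true.
  2. (y1 | ~y5) — y1 is true.
  3. (y5 | y8) — y8 is true.
  4. (y7 | y4) — y4 is true.
  5. (y7 | ~y3) — y7 is true.
  6. (y8 | ~y2) — y8 is true.
  7. (y6 | y1) — y1 is true.
  8. (~y8 | y3) — y3 is true.
  9. (y8 | y6) — y8 is true.
  10. (y2 | ~y4) — y2 is true.
  11. (~y7 | y5) — y5 is true.
  12. (y4 | ~y3) — y4 is true.
  13. (~y7 | y6) — y6 is true.
  14. (~y6 | y4) — y4 is true.
  15. (~y1 | y5) — y5 is true.
  16. (y1 | ~y8) — y1 is true.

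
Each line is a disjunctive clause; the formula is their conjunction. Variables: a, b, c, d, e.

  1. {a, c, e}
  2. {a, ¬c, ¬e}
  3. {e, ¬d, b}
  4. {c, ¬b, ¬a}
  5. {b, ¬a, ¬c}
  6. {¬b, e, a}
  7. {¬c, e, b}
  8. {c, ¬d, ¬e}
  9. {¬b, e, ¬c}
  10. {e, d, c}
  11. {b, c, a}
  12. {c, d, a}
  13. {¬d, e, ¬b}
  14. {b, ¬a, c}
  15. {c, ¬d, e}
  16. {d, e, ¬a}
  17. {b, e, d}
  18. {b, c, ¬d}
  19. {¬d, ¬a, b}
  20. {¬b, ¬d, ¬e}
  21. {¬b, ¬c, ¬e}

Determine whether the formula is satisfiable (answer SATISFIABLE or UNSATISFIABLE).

b = True:
  e = True:
    propagation gives d=False, c=False, a=False; an empty clause results — contradiction.
  e = False:
    propagation gives a=True, c=True; an empty clause results — contradiction.
b = False:
  c = True:
    propagation gives a=False, e=False; an empty clause results — contradiction.
  c = False:
    propagation gives a=True; an empty clause results — contradiction.
Every branch closes, so no satisfying assignment exists.

UNSATISFIABLE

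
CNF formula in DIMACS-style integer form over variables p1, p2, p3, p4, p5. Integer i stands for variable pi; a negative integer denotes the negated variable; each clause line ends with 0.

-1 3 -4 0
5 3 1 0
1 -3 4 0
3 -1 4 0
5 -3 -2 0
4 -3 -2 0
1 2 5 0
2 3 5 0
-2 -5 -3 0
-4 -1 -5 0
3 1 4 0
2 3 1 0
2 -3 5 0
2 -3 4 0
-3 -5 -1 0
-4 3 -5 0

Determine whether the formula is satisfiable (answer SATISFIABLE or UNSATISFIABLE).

SATISFIABLE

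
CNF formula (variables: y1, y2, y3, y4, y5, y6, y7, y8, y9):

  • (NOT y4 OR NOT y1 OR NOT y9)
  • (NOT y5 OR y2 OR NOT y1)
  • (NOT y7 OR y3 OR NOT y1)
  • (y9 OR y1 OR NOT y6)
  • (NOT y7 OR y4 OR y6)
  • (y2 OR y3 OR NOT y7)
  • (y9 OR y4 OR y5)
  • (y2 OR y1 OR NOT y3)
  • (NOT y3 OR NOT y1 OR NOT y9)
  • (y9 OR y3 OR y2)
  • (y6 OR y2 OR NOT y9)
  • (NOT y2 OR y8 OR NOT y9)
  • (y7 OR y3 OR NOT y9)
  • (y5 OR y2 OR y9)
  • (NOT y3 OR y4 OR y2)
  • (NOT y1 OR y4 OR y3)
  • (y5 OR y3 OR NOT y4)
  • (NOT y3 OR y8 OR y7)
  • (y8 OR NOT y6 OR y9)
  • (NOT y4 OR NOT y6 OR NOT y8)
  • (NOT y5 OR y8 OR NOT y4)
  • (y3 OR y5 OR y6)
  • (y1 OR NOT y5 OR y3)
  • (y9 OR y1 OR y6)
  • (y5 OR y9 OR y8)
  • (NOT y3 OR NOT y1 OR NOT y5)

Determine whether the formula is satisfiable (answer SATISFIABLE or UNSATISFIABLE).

SATISFIABLE

Set y1 = False and propagate.
Set y2 = True and propagate.
Branch on y3: take y3 = True.
The remaining clauses are satisfied by y4 = False, y5 = False, y6 = True, y7 = False, y8 = True, y9 = True.
So y1=False, y2=True, y3=True, y4=False, y5=False, y6=True, y7=False, y8=True, y9=True is a satisfying assignment.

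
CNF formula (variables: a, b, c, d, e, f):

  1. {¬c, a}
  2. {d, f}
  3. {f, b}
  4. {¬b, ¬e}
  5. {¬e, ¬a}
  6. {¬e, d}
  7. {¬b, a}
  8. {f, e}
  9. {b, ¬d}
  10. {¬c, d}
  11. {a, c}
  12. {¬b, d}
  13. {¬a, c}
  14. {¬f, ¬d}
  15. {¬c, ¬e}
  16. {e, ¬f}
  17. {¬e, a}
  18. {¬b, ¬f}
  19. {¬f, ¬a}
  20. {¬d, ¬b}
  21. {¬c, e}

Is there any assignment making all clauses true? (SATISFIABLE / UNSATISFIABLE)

UNSATISFIABLE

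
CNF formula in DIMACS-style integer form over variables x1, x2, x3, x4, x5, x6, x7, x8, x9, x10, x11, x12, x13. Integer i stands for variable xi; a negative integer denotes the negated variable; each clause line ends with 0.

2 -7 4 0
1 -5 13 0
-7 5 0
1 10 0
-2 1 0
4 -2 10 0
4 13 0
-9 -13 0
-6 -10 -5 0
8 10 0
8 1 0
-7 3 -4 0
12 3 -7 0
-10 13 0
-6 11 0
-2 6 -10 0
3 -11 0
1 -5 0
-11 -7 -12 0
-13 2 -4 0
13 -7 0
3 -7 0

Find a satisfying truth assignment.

x1 = True, x2 = False, x3 = False, x4 = False, x5 = True, x6 = False, x7 = False, x8 = False, x9 = False, x10 = True, x11 = False, x12 = False, x13 = True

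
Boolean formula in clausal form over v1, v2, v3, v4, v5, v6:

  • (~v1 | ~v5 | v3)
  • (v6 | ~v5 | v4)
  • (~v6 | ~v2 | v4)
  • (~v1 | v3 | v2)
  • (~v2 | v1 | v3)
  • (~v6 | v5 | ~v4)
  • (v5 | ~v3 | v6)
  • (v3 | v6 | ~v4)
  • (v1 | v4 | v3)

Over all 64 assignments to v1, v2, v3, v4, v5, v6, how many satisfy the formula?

Case analysis on v3 and v4:
  v3=1, v4=1: forces v5=1; v1, v2, v6 free → 2^3 = 8.
  v3=1, v4=0: remaining (v1,v2,v5,v6) ∈ {(0,0,0,1); (0,0,1,1); (1,0,0,1); (1,0,1,1)} — 4.
  v3=0, v4=1: remaining (v1,v2,v5,v6) ∈ {(0,0,1,1)} — 1.
  v3=0, v4=0: remaining (v1,v2,v5,v6) ∈ {(1,1,0,0)} — 1.
Total: 8 + 4 + 1 + 1 = 14.

14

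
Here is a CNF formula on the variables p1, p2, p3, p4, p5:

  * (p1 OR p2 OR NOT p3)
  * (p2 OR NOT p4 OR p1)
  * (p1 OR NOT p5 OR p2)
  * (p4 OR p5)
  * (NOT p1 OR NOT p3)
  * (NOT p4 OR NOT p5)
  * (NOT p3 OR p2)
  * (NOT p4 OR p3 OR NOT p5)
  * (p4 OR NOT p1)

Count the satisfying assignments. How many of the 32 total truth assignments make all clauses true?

6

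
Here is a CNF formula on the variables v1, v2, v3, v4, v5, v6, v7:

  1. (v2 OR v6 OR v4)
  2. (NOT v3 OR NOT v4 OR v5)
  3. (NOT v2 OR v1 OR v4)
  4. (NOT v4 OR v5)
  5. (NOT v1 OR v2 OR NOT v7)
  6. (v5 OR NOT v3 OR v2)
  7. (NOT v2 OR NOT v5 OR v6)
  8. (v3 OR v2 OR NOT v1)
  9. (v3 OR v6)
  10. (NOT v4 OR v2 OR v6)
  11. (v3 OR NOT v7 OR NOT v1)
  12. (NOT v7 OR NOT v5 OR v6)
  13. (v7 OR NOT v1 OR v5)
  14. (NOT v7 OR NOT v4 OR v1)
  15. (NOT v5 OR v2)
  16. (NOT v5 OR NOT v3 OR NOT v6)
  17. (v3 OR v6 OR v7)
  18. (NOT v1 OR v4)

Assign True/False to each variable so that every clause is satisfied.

v1=1, v2=1, v3=0, v4=1, v5=1, v6=1, v7=0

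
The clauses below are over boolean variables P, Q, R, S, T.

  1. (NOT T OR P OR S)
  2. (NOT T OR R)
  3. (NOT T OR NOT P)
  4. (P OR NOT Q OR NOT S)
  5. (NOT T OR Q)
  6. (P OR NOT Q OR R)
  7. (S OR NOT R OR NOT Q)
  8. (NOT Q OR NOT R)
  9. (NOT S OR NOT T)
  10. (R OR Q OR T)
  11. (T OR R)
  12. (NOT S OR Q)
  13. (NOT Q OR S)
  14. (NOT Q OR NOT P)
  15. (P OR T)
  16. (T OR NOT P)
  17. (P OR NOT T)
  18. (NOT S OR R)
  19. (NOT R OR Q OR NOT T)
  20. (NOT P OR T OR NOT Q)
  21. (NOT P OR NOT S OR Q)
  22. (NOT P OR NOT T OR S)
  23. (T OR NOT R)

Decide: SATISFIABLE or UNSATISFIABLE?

UNSATISFIABLE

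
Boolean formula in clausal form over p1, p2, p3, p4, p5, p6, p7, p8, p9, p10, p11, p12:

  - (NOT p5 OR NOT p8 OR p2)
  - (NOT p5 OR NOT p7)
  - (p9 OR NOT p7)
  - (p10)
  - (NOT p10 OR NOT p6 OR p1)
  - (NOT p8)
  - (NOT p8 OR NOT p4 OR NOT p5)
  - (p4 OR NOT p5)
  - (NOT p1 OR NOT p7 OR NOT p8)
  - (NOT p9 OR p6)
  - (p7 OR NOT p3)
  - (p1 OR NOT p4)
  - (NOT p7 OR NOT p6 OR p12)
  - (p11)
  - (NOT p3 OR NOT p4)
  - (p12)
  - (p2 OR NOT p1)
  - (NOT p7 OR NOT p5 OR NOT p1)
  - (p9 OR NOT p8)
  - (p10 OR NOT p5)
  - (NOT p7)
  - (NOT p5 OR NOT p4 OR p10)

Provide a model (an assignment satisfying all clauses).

p1 = 1, p2 = 1, p3 = 0, p4 = 1, p5 = 0, p6 = 0, p7 = 0, p8 = 0, p9 = 0, p10 = 1, p11 = 1, p12 = 1

The clause (p10) is unit: p10 must be True.
Unit propagation: (NOT p8) forces p8 = False.
Unit propagation: (p11) forces p11 = True.
Unit propagation: (p12) forces p12 = True.
(NOT p7) is a unit clause, so p7 = False.
(NOT p3) is a unit clause, so p3 = False.
Pure literal: p2 appears only positively; assign p2 = True.
p5 occurs only negated in the remaining clauses — set p5 = False.
Branch on p1: take p1 = True.
Branch on p6: take p6 = False.
  then p9 is forced to False.
p4 is now unconstrained; take p4 = True.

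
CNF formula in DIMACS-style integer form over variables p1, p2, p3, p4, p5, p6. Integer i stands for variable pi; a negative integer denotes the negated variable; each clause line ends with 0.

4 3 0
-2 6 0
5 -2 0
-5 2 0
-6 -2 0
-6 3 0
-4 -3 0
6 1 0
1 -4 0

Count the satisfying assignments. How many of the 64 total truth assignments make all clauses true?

4

The models are:
  p1=0 p2=0 p3=1 p4=0 p5=0 p6=1
  p1=1 p2=0 p3=0 p4=1 p5=0 p6=0
  p1=1 p2=0 p3=1 p4=0 p5=0 p6=0
  p1=1 p2=0 p3=1 p4=0 p5=0 p6=1
Count: 4.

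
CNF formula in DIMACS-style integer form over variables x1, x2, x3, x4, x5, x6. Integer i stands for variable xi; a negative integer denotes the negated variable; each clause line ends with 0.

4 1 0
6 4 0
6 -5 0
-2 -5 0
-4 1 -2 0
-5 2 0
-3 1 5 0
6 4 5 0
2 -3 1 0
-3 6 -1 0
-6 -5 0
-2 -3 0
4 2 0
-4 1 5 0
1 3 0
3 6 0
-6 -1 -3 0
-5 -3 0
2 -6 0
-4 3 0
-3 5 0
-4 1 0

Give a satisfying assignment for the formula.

x1 = 1  x2 = 1  x3 = 0  x4 = 0  x5 = 0  x6 = 1

Set x1 = True and propagate.
Try x2 = True.
  then x5 is forced to False.
  then x3 is forced to False.
  then x6 is forced to True.
  then x4 is forced to False.
Every clause has at least one true literal under this assignment.
Check each clause:
  1. (x1 OR x4) — x1 is true.
  2. (x4 OR x6) — x6 is true.
  3. (NOT x5 OR x6) — NOT x5 is true.
  4. (NOT x2 OR NOT x5) — NOT x5 is true.
  5. (NOT x4 OR NOT x2 OR x1) — x1 is true.
  6. (NOT x5 OR x2) — x2 is true.
  7. (x1 OR NOT x3 OR x5) — x1 is true.
  8. (x6 OR x5 OR x4) — x6 is true.
  9. (x1 OR x2 OR NOT x3) — x1 is true.
  10. (NOT x3 OR NOT x1 OR x6) — NOT x3 is true.
  11. (NOT x5 OR NOT x6) — NOT x5 is true.
  12. (NOT x2 OR NOT x3) — NOT x3 is true.
  13. (x2 OR x4) — x2 is true.
  14. (x1 OR NOT x4 OR x5) — x1 is true.
  15. (x1 OR x3) — x1 is true.
  16. (x3 OR x6) — x6 is true.
  17. (NOT x6 OR NOT x3 OR NOT x1) — NOT x3 is true.
  18. (NOT x3 OR NOT x5) — NOT x5 is true.
  19. (x2 OR NOT x6) — x2 is true.
  20. (x3 OR NOT x4) — NOT x4 is true.
  21. (x5 OR NOT x3) — NOT x3 is true.
  22. (NOT x4 OR x1) — x1 is true.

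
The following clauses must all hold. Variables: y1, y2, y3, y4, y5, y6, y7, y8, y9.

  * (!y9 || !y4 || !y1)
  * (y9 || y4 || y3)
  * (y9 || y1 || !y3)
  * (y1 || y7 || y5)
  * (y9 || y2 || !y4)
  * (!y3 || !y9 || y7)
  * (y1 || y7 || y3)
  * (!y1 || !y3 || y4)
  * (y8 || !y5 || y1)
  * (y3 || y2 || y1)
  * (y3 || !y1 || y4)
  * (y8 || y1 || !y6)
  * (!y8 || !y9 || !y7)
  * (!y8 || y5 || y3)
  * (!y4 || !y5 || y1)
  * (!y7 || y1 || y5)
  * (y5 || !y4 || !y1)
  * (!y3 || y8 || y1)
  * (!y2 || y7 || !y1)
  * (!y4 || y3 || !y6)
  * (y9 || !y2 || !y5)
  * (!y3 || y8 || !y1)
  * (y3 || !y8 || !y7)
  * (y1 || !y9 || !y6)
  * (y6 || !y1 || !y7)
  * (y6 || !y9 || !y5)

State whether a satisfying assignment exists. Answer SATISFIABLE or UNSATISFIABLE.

y1 = True:
  y3 = True:
    propagation gives y4=True, y9=False, y2=True, y5=True; an empty clause results — contradiction.
  y3 = False:
    propagation gives y4=True, y9=False, y2=True, y5=True; an empty clause results — contradiction.
y1 = False:
  y3 = True:
    propagation gives y9=True, y7=True, y8=False; an empty clause results — contradiction.
  y3 = False:
    propagation gives y7=True, y2=True, y5=True, y8=True; an empty clause results — contradiction.
Every branch closes, so no satisfying assignment exists.

UNSATISFIABLE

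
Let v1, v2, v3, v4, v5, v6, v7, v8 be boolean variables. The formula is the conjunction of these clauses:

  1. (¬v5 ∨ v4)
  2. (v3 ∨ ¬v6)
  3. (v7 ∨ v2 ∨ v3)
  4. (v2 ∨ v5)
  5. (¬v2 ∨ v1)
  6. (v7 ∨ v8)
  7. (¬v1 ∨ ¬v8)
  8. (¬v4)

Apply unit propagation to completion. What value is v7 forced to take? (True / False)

True

(¬v4) is a unit clause: v4 = False.
(¬v5 ∨ v4) with v4 = False leaves only ¬v5, so v5 = False.
In (v2 ∨ v5), v5 is now false; v2 must hold, so v2 = True.
From (¬v2 ∨ v1) and v2 = True: v1 = True.
(¬v1 ∨ ¬v8): since v1 = True, the clause reduces to (¬v8). v8 = False.
From (v8 ∨ v7) and v8 = False: v7 = True.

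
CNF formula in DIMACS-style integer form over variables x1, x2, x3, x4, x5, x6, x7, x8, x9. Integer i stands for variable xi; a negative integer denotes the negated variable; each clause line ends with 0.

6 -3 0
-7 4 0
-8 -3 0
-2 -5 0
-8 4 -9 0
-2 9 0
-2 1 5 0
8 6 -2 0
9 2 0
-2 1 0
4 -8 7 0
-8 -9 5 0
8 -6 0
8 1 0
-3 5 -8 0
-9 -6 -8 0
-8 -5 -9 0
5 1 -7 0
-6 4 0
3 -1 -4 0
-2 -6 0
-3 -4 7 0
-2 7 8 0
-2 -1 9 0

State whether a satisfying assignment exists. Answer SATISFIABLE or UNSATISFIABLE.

Set x1 = True and propagate.
Set x2 = False and propagate.
  then x9 is forced to True.
For the remaining variables, x3 = False, x4 = False, x5 = False, x6 = False, x7 = False, x8 = False works.
Every clause has at least one true literal under this assignment.
So x1=True  x2=False  x3=False  x4=False  x5=False  x6=False  x7=False  x8=False  x9=True is a satisfying assignment.

SATISFIABLE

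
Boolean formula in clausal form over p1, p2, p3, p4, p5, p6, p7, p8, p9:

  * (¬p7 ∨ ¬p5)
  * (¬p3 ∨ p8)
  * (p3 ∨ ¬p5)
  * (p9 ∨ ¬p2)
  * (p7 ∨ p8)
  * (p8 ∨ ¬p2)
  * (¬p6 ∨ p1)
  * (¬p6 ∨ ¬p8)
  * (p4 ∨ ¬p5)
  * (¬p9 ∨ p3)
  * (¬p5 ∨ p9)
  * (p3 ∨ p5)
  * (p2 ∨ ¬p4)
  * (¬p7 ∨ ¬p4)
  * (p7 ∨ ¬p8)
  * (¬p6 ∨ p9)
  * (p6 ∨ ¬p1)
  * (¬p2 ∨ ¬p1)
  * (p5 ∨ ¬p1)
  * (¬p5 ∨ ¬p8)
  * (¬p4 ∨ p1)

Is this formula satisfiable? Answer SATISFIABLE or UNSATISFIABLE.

SATISFIABLE

Try p1 = False.
  then p6 is forced to False.
  then p4 is forced to False.
  then p5 is forced to False.
  then p3 is forced to True.
  then p8 is forced to True.
  then p7 is forced to True.
Set p2 = True and propagate.
  then p9 is forced to True.
So p1 = False, p2 = True, p3 = True, p4 = False, p5 = False, p6 = False, p7 = True, p8 = True, p9 = True is a satisfying assignment.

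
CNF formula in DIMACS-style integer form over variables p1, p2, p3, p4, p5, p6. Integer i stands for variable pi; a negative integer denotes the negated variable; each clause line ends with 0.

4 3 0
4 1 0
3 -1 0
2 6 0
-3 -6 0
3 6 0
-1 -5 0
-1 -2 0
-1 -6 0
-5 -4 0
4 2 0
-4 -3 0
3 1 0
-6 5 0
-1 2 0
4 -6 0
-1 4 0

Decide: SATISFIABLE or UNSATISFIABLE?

UNSATISFIABLE

p1 = True:
  propagation gives p3=True, p6=False, p2=True; an empty clause results — contradiction.
p1 = False:
  propagation gives p4=True, p5=False, p3=False; an empty clause results — contradiction.
Every branch closes, so no satisfying assignment exists.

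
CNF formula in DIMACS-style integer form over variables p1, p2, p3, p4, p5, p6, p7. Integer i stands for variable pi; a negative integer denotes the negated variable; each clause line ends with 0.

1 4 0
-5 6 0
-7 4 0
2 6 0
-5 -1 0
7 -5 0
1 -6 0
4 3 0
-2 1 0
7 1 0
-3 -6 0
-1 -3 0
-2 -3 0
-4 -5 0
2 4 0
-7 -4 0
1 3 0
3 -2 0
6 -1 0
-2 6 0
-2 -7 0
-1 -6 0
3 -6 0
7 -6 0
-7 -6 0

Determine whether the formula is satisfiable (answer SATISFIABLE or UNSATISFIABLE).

UNSATISFIABLE

p6 = True:
  propagation gives p1=True; an empty clause results — contradiction.
p6 = False:
  propagation gives p5=False, p2=True; an empty clause results — contradiction.
Every branch closes, so no satisfying assignment exists.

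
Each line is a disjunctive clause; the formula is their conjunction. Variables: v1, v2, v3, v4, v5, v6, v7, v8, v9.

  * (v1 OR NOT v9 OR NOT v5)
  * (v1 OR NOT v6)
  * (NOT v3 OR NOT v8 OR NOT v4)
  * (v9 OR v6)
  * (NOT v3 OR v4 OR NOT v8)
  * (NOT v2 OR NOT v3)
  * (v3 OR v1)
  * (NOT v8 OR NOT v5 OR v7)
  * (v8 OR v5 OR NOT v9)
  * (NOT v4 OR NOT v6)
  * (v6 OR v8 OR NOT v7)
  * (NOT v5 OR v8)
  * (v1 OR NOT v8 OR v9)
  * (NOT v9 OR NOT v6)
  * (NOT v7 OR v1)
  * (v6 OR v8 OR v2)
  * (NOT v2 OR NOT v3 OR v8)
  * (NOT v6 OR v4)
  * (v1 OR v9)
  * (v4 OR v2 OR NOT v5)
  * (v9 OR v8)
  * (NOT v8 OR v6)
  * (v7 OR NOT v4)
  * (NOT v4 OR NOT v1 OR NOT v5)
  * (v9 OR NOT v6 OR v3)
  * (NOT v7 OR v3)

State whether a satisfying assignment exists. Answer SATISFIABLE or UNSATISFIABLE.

UNSATISFIABLE

v8 = True:
  propagation gives v6=True, v1=True, v4=False; an empty clause results — contradiction.
v8 = False:
  propagation gives v5=False, v9=False; an empty clause results — contradiction.
Every branch closes, so no satisfying assignment exists.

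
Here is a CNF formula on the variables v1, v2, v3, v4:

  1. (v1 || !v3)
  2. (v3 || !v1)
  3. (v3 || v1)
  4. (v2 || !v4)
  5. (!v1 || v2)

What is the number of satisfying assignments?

The models are:
  v1=T v2=T v3=T v4=F
  v1=T v2=T v3=T v4=T
That's 2 in total.

2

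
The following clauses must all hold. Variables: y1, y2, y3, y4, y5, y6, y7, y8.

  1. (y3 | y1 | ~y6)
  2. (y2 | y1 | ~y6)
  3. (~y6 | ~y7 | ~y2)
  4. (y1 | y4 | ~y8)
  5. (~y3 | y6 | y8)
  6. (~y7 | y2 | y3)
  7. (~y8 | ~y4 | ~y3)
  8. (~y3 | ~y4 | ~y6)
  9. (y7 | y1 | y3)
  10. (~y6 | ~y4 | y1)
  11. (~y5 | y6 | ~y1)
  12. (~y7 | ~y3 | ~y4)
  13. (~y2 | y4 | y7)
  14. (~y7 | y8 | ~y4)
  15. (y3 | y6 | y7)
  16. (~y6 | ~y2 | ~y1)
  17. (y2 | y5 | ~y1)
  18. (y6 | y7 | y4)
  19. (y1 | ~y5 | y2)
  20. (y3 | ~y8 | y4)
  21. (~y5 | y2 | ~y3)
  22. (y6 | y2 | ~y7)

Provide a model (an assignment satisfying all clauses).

y1 = True  y2 = False  y3 = False  y4 = False  y5 = True  y6 = True  y7 = False  y8 = False

Check each clause:
  1. (y3 | ~y6 | y1) — y1 is true.
  2. (y2 | y1 | ~y6) — y1 is true.
  3. (~y7 | ~y2 | ~y6) — ~y7 is true.
  4. (y4 | y1 | ~y8) — ~y8 is true.
  5. (y8 | ~y3 | y6) — ~y3 is true.
  6. (~y7 | y3 | y2) — ~y7 is true.
  7. (~y3 | ~y8 | ~y4) — ~y8 is true.
  8. (~y3 | ~y4 | ~y6) — ~y4 is true.
  9. (y7 | y3 | y1) — y1 is true.
  10. (~y6 | ~y4 | y1) — y1 is true.
  11. (~y5 | ~y1 | y6) — y6 is true.
  12. (~y4 | ~y3 | ~y7) — ~y7 is true.
  13. (~y2 | y7 | y4) — ~y2 is true.
  14. (~y4 | ~y7 | y8) — ~y7 is true.
  15. (y6 | y7 | y3) — y6 is true.
  16. (~y1 | ~y2 | ~y6) — ~y2 is true.
  17. (y2 | y5 | ~y1) — y5 is true.
  18. (y6 | y4 | y7) — y6 is true.
  19. (~y5 | y2 | y1) — y1 is true.
  20. (y3 | ~y8 | y4) — ~y8 is true.
  21. (y2 | ~y5 | ~y3) — ~y3 is true.
  22. (~y7 | y2 | y6) — ~y7 is true.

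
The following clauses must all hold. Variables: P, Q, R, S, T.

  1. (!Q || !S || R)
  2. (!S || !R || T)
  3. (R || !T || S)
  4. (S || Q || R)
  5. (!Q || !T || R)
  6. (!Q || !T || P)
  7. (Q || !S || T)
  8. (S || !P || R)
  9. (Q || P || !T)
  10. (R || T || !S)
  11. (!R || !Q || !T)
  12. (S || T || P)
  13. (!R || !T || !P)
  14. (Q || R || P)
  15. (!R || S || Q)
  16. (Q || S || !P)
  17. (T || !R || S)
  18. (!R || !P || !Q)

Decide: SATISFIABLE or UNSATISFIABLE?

SATISFIABLE

Set P = True and propagate.
Branch on Q: take Q = False.
  then S is forced to True.
  then T is forced to True.
  then R is forced to False.
So P = 1, Q = 0, R = 0, S = 1, T = 1 is a satisfying assignment.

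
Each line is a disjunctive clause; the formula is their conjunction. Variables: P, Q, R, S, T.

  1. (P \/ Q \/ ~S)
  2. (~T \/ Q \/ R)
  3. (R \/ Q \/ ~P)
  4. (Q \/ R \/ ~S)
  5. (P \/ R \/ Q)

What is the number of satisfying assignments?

22

Case analysis on Q and R:
  Q=1, R=1: P, S, T free → 2^3 = 8.
  Q=1, R=0: P, S, T free → 2^3 = 8.
  Q=0, R=1: T free; 3 ways for (P,S) × 2^1 = 6.
  Q=0, R=0: a clause becomes empty — 0.
Total: 8 + 8 + 6 + 0 = 22.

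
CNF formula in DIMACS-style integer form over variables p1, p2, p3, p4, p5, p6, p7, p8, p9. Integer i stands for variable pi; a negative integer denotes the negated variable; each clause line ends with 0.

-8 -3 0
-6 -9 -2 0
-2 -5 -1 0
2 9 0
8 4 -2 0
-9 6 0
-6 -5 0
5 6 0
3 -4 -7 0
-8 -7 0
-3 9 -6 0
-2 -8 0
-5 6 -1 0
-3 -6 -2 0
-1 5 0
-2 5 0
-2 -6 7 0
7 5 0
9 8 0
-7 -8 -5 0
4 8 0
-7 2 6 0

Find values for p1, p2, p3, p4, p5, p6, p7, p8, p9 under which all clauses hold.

p1=False, p2=False, p3=True, p4=True, p5=False, p6=True, p7=True, p8=False, p9=True

Check each clause:
  1. (~p3 | ~p8) — ~p8 is true.
  2. (~p6 | ~p2 | ~p9) — ~p2 is true.
  3. (~p5 | ~p1 | ~p2) — ~p5 is true.
  4. (p9 | p2) — p9 is true.
  5. (p8 | ~p2 | p4) — p4 is true.
  6. (p6 | ~p9) — p6 is true.
  7. (~p5 | ~p6) — ~p5 is true.
  8. (p6 | p5) — p6 is true.
  9. (~p7 | ~p4 | p3) — p3 is true.
  10. (~p7 | ~p8) — ~p8 is true.
  11. (p9 | ~p3 | ~p6) — p9 is true.
  12. (~p8 | ~p2) — ~p8 is true.
  13. (~p5 | ~p1 | p6) — ~p5 is true.
  14. (~p2 | ~p3 | ~p6) — ~p2 is true.
  15. (p5 | ~p1) — ~p1 is true.
  16. (~p2 | p5) — ~p2 is true.
  17. (~p2 | ~p6 | p7) — ~p2 is true.
  18. (p5 | p7) — p7 is true.
  19. (p8 | p9) — p9 is true.
  20. (~p7 | ~p8 | ~p5) — ~p8 is true.
  21. (p8 | p4) — p4 is true.
  22. (p6 | p2 | ~p7) — p6 is true.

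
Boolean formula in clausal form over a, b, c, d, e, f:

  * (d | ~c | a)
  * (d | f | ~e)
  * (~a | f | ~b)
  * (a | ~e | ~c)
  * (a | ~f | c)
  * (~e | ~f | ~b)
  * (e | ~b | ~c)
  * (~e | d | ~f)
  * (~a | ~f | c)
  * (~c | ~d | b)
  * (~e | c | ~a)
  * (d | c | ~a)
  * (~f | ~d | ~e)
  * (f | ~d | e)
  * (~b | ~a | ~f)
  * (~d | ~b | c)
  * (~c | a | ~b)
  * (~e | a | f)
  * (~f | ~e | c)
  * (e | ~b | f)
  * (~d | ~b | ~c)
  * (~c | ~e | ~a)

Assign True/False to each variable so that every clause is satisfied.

a = True, b = False, c = True, d = False, e = False, f = True

Set a = True and propagate.
Try b = False.
Branch on c: take c = True.
  then d is forced to False.
  then e is forced to False.
f is now unconstrained; take f = True.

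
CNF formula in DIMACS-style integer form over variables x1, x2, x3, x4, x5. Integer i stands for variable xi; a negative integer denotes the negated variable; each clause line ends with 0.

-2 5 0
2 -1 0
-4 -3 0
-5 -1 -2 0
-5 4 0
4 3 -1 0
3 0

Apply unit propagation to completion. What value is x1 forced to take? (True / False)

False

Unit clause (x3) sets x3 = True.
(NOT x4 OR NOT x3) with x3 = True leaves only NOT x4, so x4 = False.
(x4 OR NOT x5) with x4 = False leaves only NOT x5, so x5 = False.
From (NOT x2 OR x5) and x5 = False: x2 = False.
(NOT x1 OR x2) with x2 = False leaves only NOT x1, so x1 = False.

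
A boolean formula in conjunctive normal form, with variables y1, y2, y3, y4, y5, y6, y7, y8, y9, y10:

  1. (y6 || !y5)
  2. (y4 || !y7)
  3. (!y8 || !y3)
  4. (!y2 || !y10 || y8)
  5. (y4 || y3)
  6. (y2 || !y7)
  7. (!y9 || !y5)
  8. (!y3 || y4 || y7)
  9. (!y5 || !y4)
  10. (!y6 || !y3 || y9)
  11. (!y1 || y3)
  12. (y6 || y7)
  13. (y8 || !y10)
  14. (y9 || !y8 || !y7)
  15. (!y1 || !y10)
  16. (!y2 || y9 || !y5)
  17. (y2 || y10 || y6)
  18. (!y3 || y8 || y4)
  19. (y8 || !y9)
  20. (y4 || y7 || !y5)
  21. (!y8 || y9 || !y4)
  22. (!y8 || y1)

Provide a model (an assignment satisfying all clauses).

Pure literal: y5 appears only negated; assign y5 = False.
Set y1 = False and propagate.
  then y8 is forced to False.
  then y10 is forced to False.
  then y9 is forced to False.
For the remaining variables, y2 = True, y3 = False, y4 = True, y6 = False, y7 = True works.

y1=F, y2=T, y3=F, y4=T, y5=F, y6=F, y7=T, y8=F, y9=F, y10=F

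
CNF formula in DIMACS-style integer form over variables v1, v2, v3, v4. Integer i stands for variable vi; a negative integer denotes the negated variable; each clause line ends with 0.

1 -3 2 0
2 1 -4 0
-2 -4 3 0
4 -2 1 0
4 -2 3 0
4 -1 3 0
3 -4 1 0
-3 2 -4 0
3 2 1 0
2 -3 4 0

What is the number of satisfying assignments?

The models are:
  v1=0 v2=1 v3=1 v4=1
  v1=1 v2=0 v3=0 v4=1
  v1=1 v2=1 v3=1 v4=0
  v1=1 v2=1 v3=1 v4=1
That's 4 in total.

4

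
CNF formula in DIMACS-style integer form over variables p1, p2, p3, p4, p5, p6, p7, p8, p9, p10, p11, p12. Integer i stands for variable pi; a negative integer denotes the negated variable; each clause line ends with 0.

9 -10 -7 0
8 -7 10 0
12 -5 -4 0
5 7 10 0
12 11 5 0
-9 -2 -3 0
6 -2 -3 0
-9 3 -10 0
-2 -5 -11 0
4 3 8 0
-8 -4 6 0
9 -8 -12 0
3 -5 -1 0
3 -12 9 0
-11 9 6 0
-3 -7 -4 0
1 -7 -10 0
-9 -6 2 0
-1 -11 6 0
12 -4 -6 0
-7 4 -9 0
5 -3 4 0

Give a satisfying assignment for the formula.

Try p1 = True.
The remaining clauses are satisfied by p2 = False, p3 = False, p4 = False, p5 = False, p6 = True, p7 = False, p8 = True, p9 = False, p10 = True, p11 = True, p12 = False.

p1 = 1, p2 = 0, p3 = 0, p4 = 0, p5 = 0, p6 = 1, p7 = 0, p8 = 1, p9 = 0, p10 = 1, p11 = 1, p12 = 0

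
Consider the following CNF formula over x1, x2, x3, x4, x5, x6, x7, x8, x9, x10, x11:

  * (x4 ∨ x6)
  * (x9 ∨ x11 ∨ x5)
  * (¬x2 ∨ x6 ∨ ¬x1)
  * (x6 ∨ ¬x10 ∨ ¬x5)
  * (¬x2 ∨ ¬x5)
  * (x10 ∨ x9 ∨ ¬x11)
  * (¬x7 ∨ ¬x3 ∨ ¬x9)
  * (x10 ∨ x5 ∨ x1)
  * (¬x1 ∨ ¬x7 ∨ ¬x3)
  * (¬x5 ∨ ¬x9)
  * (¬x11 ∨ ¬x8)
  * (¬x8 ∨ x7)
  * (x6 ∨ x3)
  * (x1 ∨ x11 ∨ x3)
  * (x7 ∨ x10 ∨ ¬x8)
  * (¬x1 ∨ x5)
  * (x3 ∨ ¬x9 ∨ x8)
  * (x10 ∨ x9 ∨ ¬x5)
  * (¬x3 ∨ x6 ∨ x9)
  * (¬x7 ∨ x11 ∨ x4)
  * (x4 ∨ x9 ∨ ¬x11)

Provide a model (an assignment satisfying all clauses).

x1 = 0  x2 = 0  x3 = 0  x4 = 1  x5 = 1  x6 = 1  x7 = 0  x8 = 0  x9 = 0  x10 = 1  x11 = 1

x2 occurs only negated in the remaining clauses — set x2 = False.
x4 occurs only positively in the remaining clauses — set x4 = True.
Try x1 = False.
Branch on x3: take x3 = False.
  then x6 is forced to True.
  then x11 is forced to True.
  then x8 is forced to False.
  then x9 is forced to False.
  then x10 is forced to True.
x5, x7 are now unconstrained; take x5 = True, x7 = False.
Every clause has at least one true literal under this assignment.
Check each clause:
  1. (x4 ∨ x6) — x4 is true.
  2. (x9 ∨ x11 ∨ x5) — x11 is true.
  3. (x6 ∨ ¬x2 ∨ ¬x1) — x6 is true.
  4. (¬x10 ∨ x6 ∨ ¬x5) — x6 is true.
  5. (¬x2 ∨ ¬x5) — ¬x2 is true.
  6. (x9 ∨ ¬x11 ∨ x10) — x10 is true.
  7. (¬x7 ∨ ¬x3 ∨ ¬x9) — ¬x7 is true.
  8. (x5 ∨ x1 ∨ x10) — x10 is true.
  9. (¬x7 ∨ ¬x3 ∨ ¬x1) — ¬x7 is true.
  10. (¬x9 ∨ ¬x5) — ¬x9 is true.
  11. (¬x8 ∨ ¬x11) — ¬x8 is true.
  12. (¬x8 ∨ x7) — ¬x8 is true.
  13. (x6 ∨ x3) — x6 is true.
  14. (x11 ∨ x3 ∨ x1) — x11 is true.
  15. (x10 ∨ ¬x8 ∨ x7) — ¬x8 is true.
  16. (x5 ∨ ¬x1) — x5 is true.
  17. (¬x9 ∨ x8 ∨ x3) — ¬x9 is true.
  18. (x10 ∨ x9 ∨ ¬x5) — x10 is true.
  19. (x6 ∨ x9 ∨ ¬x3) — ¬x3 is true.
  20. (x11 ∨ ¬x7 ∨ x4) — ¬x7 is true.
  21. (x9 ∨ x4 ∨ ¬x11) — x4 is true.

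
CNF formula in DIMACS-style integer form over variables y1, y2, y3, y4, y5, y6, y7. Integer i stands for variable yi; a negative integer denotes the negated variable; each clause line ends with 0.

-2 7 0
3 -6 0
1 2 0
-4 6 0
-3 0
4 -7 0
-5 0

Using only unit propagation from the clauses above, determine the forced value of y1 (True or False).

True

(~y3) stands alone — y3 = False.
In (y3 | ~y6), y3 is now false; ~y6 must hold, so y6 = False.
(~y4 | y6) with y6 = False leaves only ~y4, so y4 = False.
(y4 | ~y7): since y4 = False, the clause reduces to (~y7). y7 = False.
(~y2 | y7) with y7 = False leaves only ~y2, so y2 = False.
(y2 | y1): since y2 = False, the clause reduces to (y1). y1 = True.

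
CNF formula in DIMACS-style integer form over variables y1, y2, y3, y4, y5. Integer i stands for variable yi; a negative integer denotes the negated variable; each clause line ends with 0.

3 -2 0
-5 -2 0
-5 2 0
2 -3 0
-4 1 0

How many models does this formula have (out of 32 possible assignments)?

The models are:
  y1=F y2=F y3=F y4=F y5=F
  y1=F y2=T y3=T y4=F y5=F
  y1=T y2=F y3=F y4=F y5=F
  y1=T y2=F y3=F y4=T y5=F
  y1=T y2=T y3=T y4=F y5=F
  y1=T y2=T y3=T y4=T y5=F
That's 6 in total.

6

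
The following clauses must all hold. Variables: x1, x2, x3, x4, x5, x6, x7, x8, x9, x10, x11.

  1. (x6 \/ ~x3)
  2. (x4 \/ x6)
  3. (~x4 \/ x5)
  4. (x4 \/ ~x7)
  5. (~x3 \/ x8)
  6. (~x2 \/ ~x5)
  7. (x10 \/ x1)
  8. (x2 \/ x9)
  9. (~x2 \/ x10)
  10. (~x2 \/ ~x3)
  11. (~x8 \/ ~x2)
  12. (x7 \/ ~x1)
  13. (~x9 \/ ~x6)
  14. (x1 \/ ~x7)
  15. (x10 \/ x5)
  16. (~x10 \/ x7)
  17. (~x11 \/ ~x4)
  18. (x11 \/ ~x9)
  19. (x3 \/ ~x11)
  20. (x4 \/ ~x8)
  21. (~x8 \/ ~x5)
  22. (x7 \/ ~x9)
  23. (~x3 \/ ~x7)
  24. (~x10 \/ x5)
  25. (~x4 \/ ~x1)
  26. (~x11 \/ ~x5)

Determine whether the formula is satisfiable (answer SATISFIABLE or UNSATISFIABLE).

UNSATISFIABLE

x4 = True:
  propagation gives x5=True, x2=False, x9=True, x6=False; an empty clause results — contradiction.
x4 = False:
  propagation gives x6=True, x7=False, x1=False, x10=True; an empty clause results — contradiction.
Every branch closes, so no satisfying assignment exists.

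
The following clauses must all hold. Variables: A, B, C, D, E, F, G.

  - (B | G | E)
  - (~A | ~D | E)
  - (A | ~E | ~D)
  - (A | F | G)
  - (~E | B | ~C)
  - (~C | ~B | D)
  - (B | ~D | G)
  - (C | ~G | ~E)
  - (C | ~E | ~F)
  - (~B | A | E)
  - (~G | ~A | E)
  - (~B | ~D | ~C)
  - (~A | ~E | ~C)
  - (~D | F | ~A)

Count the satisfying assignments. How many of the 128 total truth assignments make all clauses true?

12

Split on E, then A.
  E=1, A=1: remaining (B,C,D,F,G) ∈ {(0,0,0,0,0); (1,0,0,0,0)} — 2.
  E=1, A=0: no assignment works — 0.
  E=0, A=1: remaining (B,C,D,F,G) ∈ {(1,0,0,0,0); (1,0,0,1,0)} — 2.
  E=0, A=0: forces B=0; G=1; C, D, F free → 2^3 = 8.
Total: 2 + 0 + 2 + 8 = 12.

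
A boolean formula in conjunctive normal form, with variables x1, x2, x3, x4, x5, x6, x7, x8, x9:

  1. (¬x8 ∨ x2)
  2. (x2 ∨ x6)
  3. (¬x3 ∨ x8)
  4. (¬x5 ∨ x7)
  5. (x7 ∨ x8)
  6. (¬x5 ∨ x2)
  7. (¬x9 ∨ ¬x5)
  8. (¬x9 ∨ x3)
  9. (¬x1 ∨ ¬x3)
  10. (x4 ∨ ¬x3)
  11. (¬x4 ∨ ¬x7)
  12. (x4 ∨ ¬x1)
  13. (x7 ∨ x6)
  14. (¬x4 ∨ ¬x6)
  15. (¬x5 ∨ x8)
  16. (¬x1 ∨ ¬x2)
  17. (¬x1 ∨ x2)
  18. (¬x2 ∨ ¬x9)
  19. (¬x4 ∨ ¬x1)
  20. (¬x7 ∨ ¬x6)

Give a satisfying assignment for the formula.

x1 = 0  x2 = 1  x3 = 0  x4 = 0  x5 = 0  x6 = 0  x7 = 1  x8 = 0  x9 = 0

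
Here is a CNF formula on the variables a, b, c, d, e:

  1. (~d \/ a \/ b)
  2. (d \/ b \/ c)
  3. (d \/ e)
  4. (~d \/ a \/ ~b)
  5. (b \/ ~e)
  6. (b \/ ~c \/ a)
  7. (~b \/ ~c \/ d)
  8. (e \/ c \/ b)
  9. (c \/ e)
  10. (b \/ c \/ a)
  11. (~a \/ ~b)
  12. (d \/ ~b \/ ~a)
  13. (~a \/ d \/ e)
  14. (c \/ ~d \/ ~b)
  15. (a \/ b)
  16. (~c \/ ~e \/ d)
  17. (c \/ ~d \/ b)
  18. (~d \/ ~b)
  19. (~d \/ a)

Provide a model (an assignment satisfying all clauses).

a=1, b=0, c=1, d=1, e=0

Check each clause:
  1. (b \/ a \/ ~d) — a is true.
  2. (d \/ c \/ b) — c is true.
  3. (d \/ e) — d is true.
  4. (~b \/ a \/ ~d) — a is true.
  5. (b \/ ~e) — ~e is true.
  6. (b \/ a \/ ~c) — a is true.
  7. (~c \/ d \/ ~b) — d is true.
  8. (c \/ e \/ b) — c is true.
  9. (e \/ c) — c is true.
  10. (a \/ b \/ c) — a is true.
  11. (~b \/ ~a) — ~b is true.
  12. (d \/ ~b \/ ~a) — d is true.
  13. (~a \/ e \/ d) — d is true.
  14. (~b \/ c \/ ~d) — c is true.
  15. (a \/ b) — a is true.
  16. (~e \/ d \/ ~c) — ~e is true.
  17. (c \/ b \/ ~d) — c is true.
  18. (~d \/ ~b) — ~b is true.
  19. (a \/ ~d) — a is true.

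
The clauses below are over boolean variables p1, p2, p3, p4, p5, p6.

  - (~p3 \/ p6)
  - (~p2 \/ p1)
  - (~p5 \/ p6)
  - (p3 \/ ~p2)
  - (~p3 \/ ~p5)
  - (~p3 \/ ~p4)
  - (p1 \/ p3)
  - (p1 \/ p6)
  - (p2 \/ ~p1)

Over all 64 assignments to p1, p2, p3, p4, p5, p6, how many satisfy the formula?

2

Satisfying assignments:
  p1=0 p2=0 p3=1 p4=0 p5=0 p6=1
  p1=1 p2=1 p3=1 p4=0 p5=0 p6=1
That's 2 in total.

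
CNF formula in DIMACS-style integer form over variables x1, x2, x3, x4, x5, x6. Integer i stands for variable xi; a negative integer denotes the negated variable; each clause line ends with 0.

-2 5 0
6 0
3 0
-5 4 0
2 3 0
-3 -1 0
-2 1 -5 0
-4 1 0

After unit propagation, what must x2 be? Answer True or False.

False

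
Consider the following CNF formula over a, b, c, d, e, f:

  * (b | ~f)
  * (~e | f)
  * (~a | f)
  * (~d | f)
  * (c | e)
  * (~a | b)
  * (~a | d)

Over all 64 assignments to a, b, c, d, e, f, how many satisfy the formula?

Case analysis on f and a:
  f=1, a=1: remaining (b,c,d,e) ∈ {(1,0,1,1); (1,1,1,0); (1,1,1,1)} — 3.
  f=1, a=0: d free; 3 ways for (b,c,e) × 2^1 = 6.
  f=0, a=1: a clause becomes empty — 0.
  f=0, a=0: remaining (b,c,d,e) ∈ {(0,1,0,0); (1,1,0,0)} — 2.
Total: 3 + 6 + 0 + 2 = 11.

11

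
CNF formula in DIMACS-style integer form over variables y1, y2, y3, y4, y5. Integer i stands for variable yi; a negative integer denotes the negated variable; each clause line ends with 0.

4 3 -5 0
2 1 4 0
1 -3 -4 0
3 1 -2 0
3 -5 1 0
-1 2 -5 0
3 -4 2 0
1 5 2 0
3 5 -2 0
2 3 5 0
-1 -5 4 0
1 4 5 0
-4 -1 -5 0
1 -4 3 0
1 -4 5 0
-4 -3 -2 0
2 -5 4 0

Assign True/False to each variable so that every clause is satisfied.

y1=False, y2=True, y3=True, y4=False, y5=True

Check each clause:
  1. (NOT y5 OR y3 OR y4) — y3 is true.
  2. (y2 OR y1 OR y4) — y2 is true.
  3. (y1 OR NOT y3 OR NOT y4) — NOT y4 is true.
  4. (y1 OR NOT y2 OR y3) — y3 is true.
  5. (y3 OR y1 OR NOT y5) — y3 is true.
  6. (NOT y5 OR y2 OR NOT y1) — y2 is true.
  7. (y2 OR NOT y4 OR y3) — y2 is true.
  8. (y1 OR y5 OR y2) — y2 is true.
  9. (NOT y2 OR y5 OR y3) — y3 is true.
  10. (y2 OR y5 OR y3) — y2 is true.
  11. (y4 OR NOT y1 OR NOT y5) — NOT y1 is true.
  12. (y4 OR y5 OR y1) — y5 is true.
  13. (NOT y4 OR NOT y5 OR NOT y1) — NOT y4 is true.
  14. (y3 OR y1 OR NOT y4) — y3 is true.
  15. (y5 OR y1 OR NOT y4) — NOT y4 is true.
  16. (NOT y4 OR NOT y3 OR NOT y2) — NOT y4 is true.
  17. (y4 OR y2 OR NOT y5) — y2 is true.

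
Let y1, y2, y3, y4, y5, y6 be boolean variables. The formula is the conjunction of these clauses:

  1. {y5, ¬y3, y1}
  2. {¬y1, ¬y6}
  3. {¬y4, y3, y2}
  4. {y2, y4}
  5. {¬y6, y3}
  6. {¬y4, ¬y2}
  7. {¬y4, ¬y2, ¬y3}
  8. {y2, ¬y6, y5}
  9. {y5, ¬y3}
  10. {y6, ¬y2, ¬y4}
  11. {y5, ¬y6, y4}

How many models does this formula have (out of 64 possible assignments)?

10

Split on y2, then y4.
  y2=T, y4=T: a clause becomes empty — 0.
  y2=T, y4=F: 7 of the 16 assignments to (y1,y3,y5,y6) work.
  y2=F, y4=T: remaining (y1,y3,y5,y6) ∈ {(F,T,T,F); (F,T,T,T); (T,T,T,F)} — 3.
  y2=F, y4=F: a clause becomes empty — 0.
Total: 0 + 7 + 3 + 0 = 10.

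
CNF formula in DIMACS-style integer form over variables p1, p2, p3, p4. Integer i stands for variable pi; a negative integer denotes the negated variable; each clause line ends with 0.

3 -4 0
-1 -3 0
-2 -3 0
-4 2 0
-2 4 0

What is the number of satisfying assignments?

3

The models are:
  p1=F p2=F p3=F p4=F
  p1=F p2=F p3=T p4=F
  p1=T p2=F p3=F p4=F
Count: 3.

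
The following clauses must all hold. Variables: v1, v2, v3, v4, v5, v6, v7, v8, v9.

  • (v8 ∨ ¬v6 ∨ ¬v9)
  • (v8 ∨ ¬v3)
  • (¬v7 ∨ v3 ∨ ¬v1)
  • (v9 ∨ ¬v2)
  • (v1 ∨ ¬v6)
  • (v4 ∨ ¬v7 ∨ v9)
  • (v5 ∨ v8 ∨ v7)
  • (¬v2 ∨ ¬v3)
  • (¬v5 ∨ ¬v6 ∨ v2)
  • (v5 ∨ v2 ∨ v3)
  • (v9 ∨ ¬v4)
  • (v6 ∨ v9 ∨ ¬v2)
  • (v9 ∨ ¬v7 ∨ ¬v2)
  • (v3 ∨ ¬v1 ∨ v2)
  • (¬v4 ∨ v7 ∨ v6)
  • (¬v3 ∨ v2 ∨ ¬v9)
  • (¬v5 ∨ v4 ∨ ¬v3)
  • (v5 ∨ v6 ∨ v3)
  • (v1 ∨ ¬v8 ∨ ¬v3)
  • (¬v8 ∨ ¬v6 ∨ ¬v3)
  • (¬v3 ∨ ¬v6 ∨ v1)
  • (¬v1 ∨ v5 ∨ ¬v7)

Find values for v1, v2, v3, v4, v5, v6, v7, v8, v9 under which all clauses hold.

v1=0, v2=0, v3=0, v4=0, v5=1, v6=0, v7=0, v8=1, v9=1

Check each clause:
  1. (v8 ∨ ¬v6 ∨ ¬v9) — v8 is true.
  2. (¬v3 ∨ v8) — v8 is true.
  3. (¬v7 ∨ v3 ∨ ¬v1) — ¬v7 is true.
  4. (¬v2 ∨ v9) — v9 is true.
  5. (¬v6 ∨ v1) — ¬v6 is true.
  6. (v9 ∨ v4 ∨ ¬v7) — ¬v7 is true.
  7. (v5 ∨ v7 ∨ v8) — v8 is true.
  8. (¬v2 ∨ ¬v3) — ¬v3 is true.
  9. (v2 ∨ ¬v5 ∨ ¬v6) — ¬v6 is true.
  10. (v3 ∨ v2 ∨ v5) — v5 is true.
  11. (¬v4 ∨ v9) — v9 is true.
  12. (v9 ∨ v6 ∨ ¬v2) — v9 is true.
  13. (¬v2 ∨ ¬v7 ∨ v9) — ¬v7 is true.
  14. (¬v1 ∨ v2 ∨ v3) — ¬v1 is true.
  15. (v7 ∨ ¬v4 ∨ v6) — ¬v4 is true.
  16. (v2 ∨ ¬v3 ∨ ¬v9) — ¬v3 is true.
  17. (¬v3 ∨ ¬v5 ∨ v4) — ¬v3 is true.
  18. (v3 ∨ v5 ∨ v6) — v5 is true.
  19. (¬v8 ∨ v1 ∨ ¬v3) — ¬v3 is true.
  20. (¬v8 ∨ ¬v6 ∨ ¬v3) — ¬v6 is true.
  21. (¬v6 ∨ ¬v3 ∨ v1) — ¬v6 is true.
  22. (¬v7 ∨ v5 ∨ ¬v1) — ¬v7 is true.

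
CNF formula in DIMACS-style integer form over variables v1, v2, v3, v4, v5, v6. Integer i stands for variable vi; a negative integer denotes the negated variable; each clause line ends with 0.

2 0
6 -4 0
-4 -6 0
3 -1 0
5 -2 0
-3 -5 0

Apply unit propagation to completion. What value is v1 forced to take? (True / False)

False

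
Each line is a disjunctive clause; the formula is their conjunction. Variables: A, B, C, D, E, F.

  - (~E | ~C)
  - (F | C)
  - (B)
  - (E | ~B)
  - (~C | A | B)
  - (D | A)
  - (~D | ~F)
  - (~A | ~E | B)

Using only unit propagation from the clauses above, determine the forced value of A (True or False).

(B) stands alone — B = True.
(~B | E): since B = True, the clause reduces to (E). E = True.
From (~C | ~E) and E = True: C = False.
(C | F) with C = False leaves only F, so F = True.
(~F | ~D): since F = True, the clause reduces to (~D). D = False.
(A | D) with D = False leaves only A, so A = True.

True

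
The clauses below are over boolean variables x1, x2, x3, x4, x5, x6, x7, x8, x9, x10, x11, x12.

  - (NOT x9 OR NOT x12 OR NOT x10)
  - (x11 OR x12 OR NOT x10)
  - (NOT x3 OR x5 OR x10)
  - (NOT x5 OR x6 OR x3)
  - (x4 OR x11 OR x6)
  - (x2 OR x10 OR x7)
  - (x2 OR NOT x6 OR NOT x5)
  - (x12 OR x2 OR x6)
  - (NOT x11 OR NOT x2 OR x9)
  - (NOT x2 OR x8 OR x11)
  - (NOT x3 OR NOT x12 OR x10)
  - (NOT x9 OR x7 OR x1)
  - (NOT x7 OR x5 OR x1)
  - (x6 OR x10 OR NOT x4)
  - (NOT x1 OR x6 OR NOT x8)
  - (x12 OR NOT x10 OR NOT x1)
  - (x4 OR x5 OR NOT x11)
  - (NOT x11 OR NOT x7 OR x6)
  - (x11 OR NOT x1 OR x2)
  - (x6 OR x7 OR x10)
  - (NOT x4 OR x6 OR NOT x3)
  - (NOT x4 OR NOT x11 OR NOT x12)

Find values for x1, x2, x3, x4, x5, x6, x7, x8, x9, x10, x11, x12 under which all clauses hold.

x1 = True, x2 = True, x3 = False, x4 = False, x5 = False, x6 = True, x7 = False, x8 = True, x9 = True, x10 = False, x11 = False, x12 = True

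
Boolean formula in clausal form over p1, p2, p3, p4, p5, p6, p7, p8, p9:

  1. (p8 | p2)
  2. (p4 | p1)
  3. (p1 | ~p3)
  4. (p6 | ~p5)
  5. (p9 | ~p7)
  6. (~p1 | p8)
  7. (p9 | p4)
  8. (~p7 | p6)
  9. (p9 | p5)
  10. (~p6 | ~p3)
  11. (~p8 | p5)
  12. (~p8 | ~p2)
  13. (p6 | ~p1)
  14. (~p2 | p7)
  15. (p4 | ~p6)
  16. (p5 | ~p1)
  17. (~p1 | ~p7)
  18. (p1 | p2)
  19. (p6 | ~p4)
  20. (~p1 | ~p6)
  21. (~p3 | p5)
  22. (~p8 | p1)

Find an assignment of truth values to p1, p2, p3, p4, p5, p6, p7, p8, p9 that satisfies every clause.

p3 occurs only negated in the remaining clauses — set p3 = False.
p9 occurs only positively in the remaining clauses — set p9 = True.
Set p1 = False and propagate.
  then p4 is forced to True.
  then p2 is forced to True.
  then p8 is forced to False.
  then p7 is forced to True.
  then p6 is forced to True.
p5 is now unconstrained; take p5 = False.
Every clause has at least one true literal under this assignment.
Check each clause:
  1. (p8 | p2) — p2 is true.
  2. (p1 | p4) — p4 is true.
  3. (~p3 | p1) — ~p3 is true.
  4. (~p5 | p6) — ~p5 is true.
  5. (~p7 | p9) — p9 is true.
  6. (~p1 | p8) — ~p1 is true.
  7. (p4 | p9) — p9 is true.
  8. (~p7 | p6) — p6 is true.
  9. (p5 | p9) — p9 is true.
  10. (~p3 | ~p6) — ~p3 is true.
  11. (~p8 | p5) — ~p8 is true.
  12. (~p8 | ~p2) — ~p8 is true.
  13. (p6 | ~p1) — p6 is true.
  14. (p7 | ~p2) — p7 is true.
  15. (p4 | ~p6) — p4 is true.
  16. (p5 | ~p1) — ~p1 is true.
  17. (~p7 | ~p1) — ~p1 is true.
  18. (p1 | p2) — p2 is true.
  19. (p6 | ~p4) — p6 is true.
  20. (~p1 | ~p6) — ~p1 is true.
  21. (~p3 | p5) — ~p3 is true.
  22. (~p8 | p1) — ~p8 is true.

p1 = F  p2 = T  p3 = F  p4 = T  p5 = F  p6 = T  p7 = T  p8 = F  p9 = T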